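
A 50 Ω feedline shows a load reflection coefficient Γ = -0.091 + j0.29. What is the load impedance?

Z_L = Z_0·(1 + Γ)/(1 − Γ) = 50·(0.909 + j0.29)/(1.09 − j0.29)

Z_L ≈ 35.6 + j22.8 Ω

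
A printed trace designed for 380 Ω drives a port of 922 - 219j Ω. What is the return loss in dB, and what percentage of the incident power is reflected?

RL ≈ 7.08 dB; 19.6% of incident power reflected

Γ = (542 − j219)/(1302 − j219), |Γ| = 0.443
RL = −20·log₁₀(0.443) = 7.08 dB
P_refl/P_inc = |Γ|² = 0.196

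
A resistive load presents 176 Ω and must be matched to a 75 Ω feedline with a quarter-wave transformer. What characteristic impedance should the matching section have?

Z_qwt ≈ 115 Ω

Z_qwt = √(Z_0·R_L) = √(75 × 176) = √13200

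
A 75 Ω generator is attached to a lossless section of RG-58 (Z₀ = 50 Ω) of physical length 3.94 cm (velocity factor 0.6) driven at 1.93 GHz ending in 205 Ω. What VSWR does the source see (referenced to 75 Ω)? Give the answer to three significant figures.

λ = v/f = 0.6·c / 1.93 GHz = 0.0933 m
βl = 2π·l/λ = 2π × 0.422 = 152°
tan(βl) = -0.53
Z_in = Z_0·(Z_L + jZ_0·tanβl)/(Z_0 + jZ_L·tanβl) = 45.9 + j73.2 Ω
Γ_s = (Z_in − Z_s)/(Z_in + Z_s) = (-29.1 + j73.2)/(121 + j73.2), |Γ_s| = 0.557
VSWR = (1 + |Γ_s|)/(1 − |Γ_s|)

VSWR ≈ 3.52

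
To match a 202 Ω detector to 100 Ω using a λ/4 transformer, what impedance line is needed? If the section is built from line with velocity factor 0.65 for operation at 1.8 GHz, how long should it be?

Z_qwt ≈ 142 Ω; length ≈ 2.71 cm

Z_qwt = √(Z_0·R_L) = √(100 × 202) = √20200
λ = 0.65·c/f = 0.108 m, so l = λ/4 = 0.0271 m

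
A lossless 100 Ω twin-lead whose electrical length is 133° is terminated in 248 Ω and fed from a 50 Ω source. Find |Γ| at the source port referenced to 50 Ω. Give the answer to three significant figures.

tan(βl) = -1.07
Z_in = Z_0·(Z_L + jZ_0·tanβl)/(Z_0 + jZ_L·tanβl) = 66 + j68.4 Ω
Γ_s = (Z_in − Z_s)/(Z_in + Z_s) = (16 + j68.4)/(116 + j68.4), |Γ_s| = 0.522

|Γ| ≈ 0.522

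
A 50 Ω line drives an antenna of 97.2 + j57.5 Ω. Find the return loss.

Γ = (47.2 + j57.5)/(147.2 + j57.5), |Γ| = 0.471
RL = −20·log₁₀|Γ| = −20·log₁₀(0.471)

RL ≈ 6.54 dB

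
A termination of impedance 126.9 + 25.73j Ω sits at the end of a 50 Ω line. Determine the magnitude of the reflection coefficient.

Γ = (Z_L − Z_0)/(Z_L + Z_0) = (76.9 + j25.73)/(176.9 + j25.73)
|Γ| = 81.1/179

|Γ| ≈ 0.454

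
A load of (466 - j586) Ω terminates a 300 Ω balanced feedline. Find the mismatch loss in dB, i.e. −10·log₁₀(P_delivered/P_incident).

mismatch loss ≈ 2.21 dB

Γ = (166 − j586)/(766 − j586), |Γ| = 0.632
|Γ|² = 0.399, so P_del/P_inc = 1 − |Γ|² = 0.601
ML = −10·log₁₀(1 − |Γ|²)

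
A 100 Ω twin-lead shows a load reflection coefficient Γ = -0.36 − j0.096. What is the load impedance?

Z_L ≈ 46.3 − j10.3 Ω

Z_L = Z_0·(1 + Γ)/(1 − Γ) = 100·(0.64 − j0.096)/(1.36 + j0.096)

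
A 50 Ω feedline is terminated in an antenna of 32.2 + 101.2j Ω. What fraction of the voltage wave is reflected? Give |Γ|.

Γ = (Z_L − Z_0)/(Z_L + Z_0) = (-17.8 + j101.2)/(82.2 + j101.2)
|Γ| = 103/130

|Γ| ≈ 0.788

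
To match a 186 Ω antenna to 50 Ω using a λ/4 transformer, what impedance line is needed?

Z_qwt = √(Z_0·R_L) = √(50 × 186) = √9300

Z_qwt ≈ 96.4 Ω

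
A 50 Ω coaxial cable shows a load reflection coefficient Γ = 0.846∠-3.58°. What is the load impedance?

Z_L ≈ 526 − j196 Ω

Z_L = Z_0·(1 + Γ)/(1 − Γ) = 50·(1.84 − j0.0528)/(0.156 + j0.0528)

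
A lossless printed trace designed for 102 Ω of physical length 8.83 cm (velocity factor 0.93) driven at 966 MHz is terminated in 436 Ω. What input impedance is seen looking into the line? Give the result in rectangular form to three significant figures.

Z_in ≈ 26.8 + j35 Ω

λ = v/f = 0.93·c / 966 MHz = 0.289 m
βl = 2π·l/λ = 2π × 0.306 = 110°
tan(βl) = tan(110°) = -2.74
Z_in = Z_0·(Z_L + jZ_0·tanβl)/(Z_0 + jZ_L·tanβl)
     = 102·(436 − j279)/(102 − j1190)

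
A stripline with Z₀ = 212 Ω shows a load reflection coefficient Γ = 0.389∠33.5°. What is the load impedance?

Z_L = Z_0·(1 + Γ)/(1 − Γ) = 212·(1.32 + j0.215)/(0.676 − j0.215)

Z_L ≈ 358 + j181 Ω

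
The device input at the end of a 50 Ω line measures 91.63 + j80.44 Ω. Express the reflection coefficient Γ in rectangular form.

Γ = (Z_L − Z_0)/(Z_L + Z_0) = (41.63 + j80.44)/(141.6 + j80.44)

Γ ≈ 0.466 + j0.303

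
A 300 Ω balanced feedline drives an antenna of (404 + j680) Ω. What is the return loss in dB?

RL ≈ 3.06 dB

Γ = (104 + j680)/(704 + j680), |Γ| = 0.703
RL = −20·log₁₀|Γ| = −20·log₁₀(0.703)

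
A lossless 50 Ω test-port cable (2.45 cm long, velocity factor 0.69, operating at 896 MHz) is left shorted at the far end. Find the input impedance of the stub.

Z_in ≈ +j39.3 Ω

λ = v/f = 0.69·c / 896 MHz = 0.231 m
βl = 2π·l/λ = 2π × 0.106 = 38.2°
tan(βl) = 0.786
For a shorted stub, Z_in = jZ_0·tan(βl)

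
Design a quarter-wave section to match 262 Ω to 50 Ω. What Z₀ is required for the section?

Z_qwt = √(Z_0·R_L) = √(50 × 262) = √13100

Z_qwt ≈ 114 Ω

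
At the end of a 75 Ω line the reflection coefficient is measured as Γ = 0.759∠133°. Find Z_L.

Z_L ≈ 12.2 + j31.9 Ω

Z_L = Z_0·(1 + Γ)/(1 − Γ) = 75·(0.482 + j0.555)/(1.52 − j0.555)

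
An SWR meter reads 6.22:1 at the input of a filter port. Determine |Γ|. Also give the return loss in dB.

|Γ| = (S − 1)/(S + 1) = (6.22 − 1)/(6.22 + 1) = 5.22/7.22
RL = −20·log₁₀|Γ| = −20·log₁₀(0.723)

|Γ| ≈ 0.723; return loss ≈ 2.82 dB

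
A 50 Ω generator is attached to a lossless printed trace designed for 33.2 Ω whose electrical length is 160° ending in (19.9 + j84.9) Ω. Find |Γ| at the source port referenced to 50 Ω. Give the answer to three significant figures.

tan(βl) = -0.364
Z_in = Z_0·(Z_L + jZ_0·tanβl)/(Z_0 + jZ_L·tanβl) = 5.97 + j38.4 Ω
Γ_s = (Z_in − Z_s)/(Z_in + Z_s) = (-44 + j38.4)/(56 + j38.4), |Γ_s| = 0.861

|Γ| ≈ 0.861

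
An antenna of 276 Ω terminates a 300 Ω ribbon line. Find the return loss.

RL ≈ 27.6 dB

Γ = (276 − 300)/(276 + 300) = -0.0417
RL = −20·log₁₀|Γ| = −20·log₁₀(0.0417)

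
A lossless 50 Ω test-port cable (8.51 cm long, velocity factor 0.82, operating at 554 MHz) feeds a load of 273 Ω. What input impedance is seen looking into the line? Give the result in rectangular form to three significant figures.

Z_in ≈ 10.5 − j18.5 Ω

λ = v/f = 0.82·c / 554 MHz = 0.444 m
βl = 2π·l/λ = 2π × 0.192 = 69°
tan(βl) = tan(69°) = 2.6
Z_in = Z_0·(Z_L + jZ_0·tanβl)/(Z_0 + jZ_L·tanβl)
     = 50·(273 + j130)/(50 + j711)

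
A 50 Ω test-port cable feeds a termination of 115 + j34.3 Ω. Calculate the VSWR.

VSWR ≈ 2.55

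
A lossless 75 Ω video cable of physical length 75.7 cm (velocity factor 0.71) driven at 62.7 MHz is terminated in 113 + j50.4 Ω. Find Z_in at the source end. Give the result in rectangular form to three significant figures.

Z_in ≈ 46.2 − j28.2 Ω

λ = v/f = 0.71·c / 62.7 MHz = 3.4 m
βl = 2π·l/λ = 2π × 0.223 = 80.2°
tan(βl) = tan(80.2°) = 5.8
Z_in = Z_0·(Z_L + jZ_0·tanβl)/(Z_0 + jZ_L·tanβl)
     = 75·(113 + j486)/(-217 + j656)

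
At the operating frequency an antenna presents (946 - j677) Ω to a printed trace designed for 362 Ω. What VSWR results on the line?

VSWR ≈ 4.09

Γ = (Z_L − Z_0)/(Z_L + Z_0) = (584 − j677)/(1308 − j677)
|Γ| = 894/1470 = 0.607
VSWR = (1 + |Γ|)/(1 − |Γ|) = 1.61/0.393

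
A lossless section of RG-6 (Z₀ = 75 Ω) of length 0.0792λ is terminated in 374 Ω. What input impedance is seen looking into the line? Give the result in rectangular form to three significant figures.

Z_in ≈ 58.1 − j117 Ω

βl = 2π × 0.0792 = 28.5°
tan(βl) = tan(28.5°) = 0.543
Z_in = Z_0·(Z_L + jZ_0·tanβl)/(Z_0 + jZ_L·tanβl)
     = 75·(374 + j40.7)/(75 + j203)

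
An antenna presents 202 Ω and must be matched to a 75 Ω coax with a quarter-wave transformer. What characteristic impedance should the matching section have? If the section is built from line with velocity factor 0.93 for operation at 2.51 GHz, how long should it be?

Z_qwt = √(Z_0·R_L) = √(75 × 202) = √15150
λ = 0.93·c/f = 0.111 m, so l = λ/4 = 0.0278 m

Z_qwt ≈ 123 Ω; length ≈ 2.78 cm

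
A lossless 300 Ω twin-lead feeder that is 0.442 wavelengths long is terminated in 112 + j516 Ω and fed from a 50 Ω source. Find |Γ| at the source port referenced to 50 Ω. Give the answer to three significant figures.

|Γ| ≈ 0.931

βl = 2π × 0.442 = 159°
tan(βl) = -0.381
Z_in = Z_0·(Z_L + jZ_0·tanβl)/(Z_0 + jZ_L·tanβl) = 46.4 + j246 Ω
Γ_s = (Z_in − Z_s)/(Z_in + Z_s) = (-3.57 + j246)/(96.4 + j246), |Γ_s| = 0.931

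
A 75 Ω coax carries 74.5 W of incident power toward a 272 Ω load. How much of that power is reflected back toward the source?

Γ = (272 − 75)/(272 + 75) = 0.568
|Γ|² = 0.322
P_refl = |Γ|²·P_inc = 24 W, P_del = (1 − |Γ|²)·P_inc = 50.5 W

P_reflected ≈ 24 W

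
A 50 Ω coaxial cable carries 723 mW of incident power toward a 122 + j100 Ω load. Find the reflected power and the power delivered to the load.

|Γ| = |(72 + j100)/(172 + j100)| = 0.619
|Γ|² = 0.384
P_refl = |Γ|²·P_inc = 277 mW, P_del = (1 − |Γ|²)·P_inc = 446 mW

P_reflected ≈ 277 mW; P_delivered ≈ 446 mW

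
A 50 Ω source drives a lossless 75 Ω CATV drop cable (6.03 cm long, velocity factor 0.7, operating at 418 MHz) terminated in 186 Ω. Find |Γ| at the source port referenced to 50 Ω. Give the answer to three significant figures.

|Γ| ≈ 0.477

λ = v/f = 0.7·c / 418 MHz = 0.502 m
βl = 2π·l/λ = 2π × 0.12 = 43.2°
tan(βl) = 0.939
Z_in = Z_0·(Z_L + jZ_0·tanβl)/(Z_0 + jZ_L·tanβl) = 54.5 − j56.5 Ω
Γ_s = (Z_in − Z_s)/(Z_in + Z_s) = (4.48 − j56.5)/(104 − j56.5), |Γ_s| = 0.477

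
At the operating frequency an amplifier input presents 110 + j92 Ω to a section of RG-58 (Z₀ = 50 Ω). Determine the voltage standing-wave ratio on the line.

VSWR ≈ 3.94

Γ = (Z_L − Z_0)/(Z_L + Z_0) = (60 + j92)/(160 + j92)
|Γ| = 110/185 = 0.595
VSWR = (1 + |Γ|)/(1 − |Γ|) = 1.6/0.405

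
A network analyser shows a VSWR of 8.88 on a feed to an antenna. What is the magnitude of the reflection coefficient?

|Γ| ≈ 0.798

|Γ| = (S − 1)/(S + 1) = (8.88 − 1)/(8.88 + 1) = 7.88/9.88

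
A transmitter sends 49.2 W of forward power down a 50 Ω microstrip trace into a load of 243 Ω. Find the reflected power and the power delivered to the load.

Γ = (243 − 50)/(243 + 50) = 0.659
|Γ|² = 0.434
P_refl = |Γ|²·P_inc = 21.3 W, P_del = (1 − |Γ|²)·P_inc = 27.9 W

P_reflected ≈ 21.3 W; P_delivered ≈ 27.9 W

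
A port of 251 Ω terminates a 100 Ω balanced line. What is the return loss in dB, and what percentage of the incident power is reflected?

Γ = (251 − 100)/(251 + 100) = 0.43
RL = −20·log₁₀(0.43) = 7.33 dB
P_refl/P_inc = |Γ|² = 0.185

RL ≈ 7.33 dB; 18.5% of incident power reflected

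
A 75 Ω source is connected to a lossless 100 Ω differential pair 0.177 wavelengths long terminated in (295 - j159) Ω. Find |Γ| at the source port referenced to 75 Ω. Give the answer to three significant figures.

|Γ| ≈ 0.516

βl = 2π × 0.177 = 63.7°
tan(βl) = 2.03
Z_in = Z_0·(Z_L + jZ_0·tanβl)/(Z_0 + jZ_L·tanβl) = 28.1 − j29.5 Ω
Γ_s = (Z_in − Z_s)/(Z_in + Z_s) = (-46.9 − j29.5)/(103 − j29.5), |Γ_s| = 0.516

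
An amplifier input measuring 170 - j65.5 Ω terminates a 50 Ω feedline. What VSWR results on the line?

Γ = (Z_L − Z_0)/(Z_L + Z_0) = (120 − j65.5)/(220 − j65.5)
|Γ| = 137/230 = 0.596
VSWR = (1 + |Γ|)/(1 − |Γ|) = 1.6/0.404

VSWR ≈ 3.95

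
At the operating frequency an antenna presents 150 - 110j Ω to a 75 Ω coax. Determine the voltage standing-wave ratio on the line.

VSWR ≈ 3.27

Γ = (Z_L − Z_0)/(Z_L + Z_0) = (75 − j110)/(225 − j110)
|Γ| = 133/250 = 0.532
VSWR = (1 + |Γ|)/(1 − |Γ|) = 1.53/0.468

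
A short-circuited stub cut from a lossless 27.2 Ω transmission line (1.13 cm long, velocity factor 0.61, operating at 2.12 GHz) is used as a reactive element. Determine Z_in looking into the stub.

λ = v/f = 0.61·c / 2.12 GHz = 0.0863 m
βl = 2π·l/λ = 2π × 0.131 = 47.1°
tan(βl) = 1.08
For a short-circuited stub, Z_in = jZ_0·tan(βl)

Z_in ≈ +j29.3 Ω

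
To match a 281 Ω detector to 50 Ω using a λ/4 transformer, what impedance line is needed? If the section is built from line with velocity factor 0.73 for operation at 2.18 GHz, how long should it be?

Z_qwt ≈ 119 Ω; length ≈ 2.51 cm

Z_qwt = √(Z_0·R_L) = √(50 × 281) = √14050
λ = 0.73·c/f = 0.1 m, so l = λ/4 = 0.0251 m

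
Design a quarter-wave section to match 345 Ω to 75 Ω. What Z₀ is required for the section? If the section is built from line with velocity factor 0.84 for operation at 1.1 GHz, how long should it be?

Z_qwt ≈ 161 Ω; length ≈ 5.73 cm

Z_qwt = √(Z_0·R_L) = √(75 × 345) = √25880
λ = 0.84·c/f = 0.229 m, so l = λ/4 = 0.0573 m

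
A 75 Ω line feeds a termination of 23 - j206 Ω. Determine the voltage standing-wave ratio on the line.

VSWR ≈ 28.1

Γ = (Z_L − Z_0)/(Z_L + Z_0) = (-52 − j206)/(98 − j206)
|Γ| = 212/228 = 0.931
VSWR = (1 + |Γ|)/(1 − |Γ|) = 1.93/0.0687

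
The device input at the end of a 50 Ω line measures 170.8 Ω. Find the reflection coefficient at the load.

Γ = (Z_L − Z_0)/(Z_L + Z_0) = (170.8 − 50)/(170.8 + 50) = 120.8/220.8

Γ = 0.547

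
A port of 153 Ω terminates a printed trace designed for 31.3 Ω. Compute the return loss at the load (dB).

RL ≈ 3.6 dB

Γ = (153 − 31.3)/(153 + 31.3) = 0.66
RL = −20·log₁₀|Γ| = −20·log₁₀(0.66)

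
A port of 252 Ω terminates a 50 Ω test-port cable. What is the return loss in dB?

Γ = (252 − 50)/(252 + 50) = 0.669
RL = −20·log₁₀|Γ| = −20·log₁₀(0.669)

RL ≈ 3.49 dB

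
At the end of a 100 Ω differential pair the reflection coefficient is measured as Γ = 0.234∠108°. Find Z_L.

Z_L ≈ 78.8 + j37.1 Ω

Z_L = Z_0·(1 + Γ)/(1 − Γ) = 100·(0.928 + j0.223)/(1.07 − j0.223)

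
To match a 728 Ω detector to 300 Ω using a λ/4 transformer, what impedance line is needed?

Z_qwt ≈ 467 Ω

Z_qwt = √(Z_0·R_L) = √(300 × 728) = √218400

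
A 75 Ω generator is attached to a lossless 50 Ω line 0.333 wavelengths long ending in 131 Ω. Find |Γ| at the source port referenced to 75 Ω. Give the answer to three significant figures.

βl = 2π × 0.333 = 120°
tan(βl) = -1.74
Z_in = Z_0·(Z_L + jZ_0·tanβl)/(Z_0 + jZ_L·tanβl) = 24.2 + j23.4 Ω
Γ_s = (Z_in − Z_s)/(Z_in + Z_s) = (-50.8 + j23.4)/(99.2 + j23.4), |Γ_s| = 0.549

|Γ| ≈ 0.549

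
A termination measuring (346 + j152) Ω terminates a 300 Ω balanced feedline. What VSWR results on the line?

VSWR ≈ 1.63

Γ = (Z_L − Z_0)/(Z_L + Z_0) = (46 + j152)/(646 + j152)
|Γ| = 159/664 = 0.239
VSWR = (1 + |Γ|)/(1 − |Γ|) = 1.24/0.761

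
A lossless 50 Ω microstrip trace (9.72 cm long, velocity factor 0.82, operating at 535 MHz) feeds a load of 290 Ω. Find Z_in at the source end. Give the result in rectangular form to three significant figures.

Z_in ≈ 9.13 − j12 Ω

λ = v/f = 0.82·c / 535 MHz = 0.46 m
βl = 2π·l/λ = 2π × 0.211 = 76.1°
tan(βl) = tan(76.1°) = 4.04
Z_in = Z_0·(Z_L + jZ_0·tanβl)/(Z_0 + jZ_L·tanβl)
     = 50·(290 + j202)/(50 + j1170)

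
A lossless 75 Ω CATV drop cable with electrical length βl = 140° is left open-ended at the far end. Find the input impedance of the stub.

tan(βl) = -0.839
For an open-ended stub, Z_in = −jZ_0·cot(βl) = −jZ_0/tan(βl)

Z_in ≈ +j89.4 Ω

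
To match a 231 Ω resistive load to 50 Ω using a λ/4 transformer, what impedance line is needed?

Z_qwt = √(Z_0·R_L) = √(50 × 231) = √11550

Z_qwt ≈ 107 Ω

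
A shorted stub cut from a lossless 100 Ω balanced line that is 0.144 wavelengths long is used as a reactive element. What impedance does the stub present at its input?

βl = 2π × 0.144 = 51.8°
tan(βl) = 1.27
For a shorted stub, Z_in = jZ_0·tan(βl)

Z_in ≈ +j127 Ω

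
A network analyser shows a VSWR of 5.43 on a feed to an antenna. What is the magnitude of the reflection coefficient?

|Γ| ≈ 0.689

|Γ| = (S − 1)/(S + 1) = (5.43 − 1)/(5.43 + 1) = 4.43/6.43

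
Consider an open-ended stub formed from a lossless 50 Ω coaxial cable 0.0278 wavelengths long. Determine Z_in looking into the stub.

Z_in ≈ −j283 Ω

βl = 2π × 0.0278 = 10°
tan(βl) = 0.176
For an open-ended stub, Z_in = −jZ_0·cot(βl) = −jZ_0/tan(βl)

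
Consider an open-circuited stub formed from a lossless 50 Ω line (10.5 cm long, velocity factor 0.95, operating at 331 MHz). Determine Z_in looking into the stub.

λ = v/f = 0.95·c / 331 MHz = 0.861 m
βl = 2π·l/λ = 2π × 0.122 = 43.9°
tan(βl) = 0.962
For an open-circuited stub, Z_in = −jZ_0·cot(βl) = −jZ_0/tan(βl)

Z_in ≈ −j52 Ω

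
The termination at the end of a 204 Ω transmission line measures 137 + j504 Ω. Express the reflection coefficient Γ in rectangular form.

Γ ≈ 0.624 + j0.555

Γ = (Z_L − Z_0)/(Z_L + Z_0) = (-67 + j504)/(341 + j504)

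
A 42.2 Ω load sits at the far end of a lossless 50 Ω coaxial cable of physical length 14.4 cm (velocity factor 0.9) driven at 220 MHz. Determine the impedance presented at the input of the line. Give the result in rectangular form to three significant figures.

Z_in ≈ 48.5 + j8.23 Ω

λ = v/f = 0.9·c / 220 MHz = 1.23 m
βl = 2π·l/λ = 2π × 0.117 = 42.2°
tan(βl) = tan(42.2°) = 0.908
Z_in = Z_0·(Z_L + jZ_0·tanβl)/(Z_0 + jZ_L·tanβl)
     = 50·(42.2 + j45.4)/(50 + j38.3)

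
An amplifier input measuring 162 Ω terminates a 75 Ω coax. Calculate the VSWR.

Γ = (162 − 75)/(162 + 75) = 0.367
VSWR = (1 + 0.367)/(1 − 0.367)

VSWR ≈ 2.16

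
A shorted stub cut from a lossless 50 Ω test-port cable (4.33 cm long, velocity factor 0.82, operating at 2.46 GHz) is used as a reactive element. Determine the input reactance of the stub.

X_in ≈ -22.4 Ω (capacitive)

λ = v/f = 0.82·c / 2.46 GHz = 0.1 m
βl = 2π·l/λ = 2π × 0.433 = 156°
tan(βl) = -0.448
For a shorted stub, Z_in = jZ_0·tan(βl)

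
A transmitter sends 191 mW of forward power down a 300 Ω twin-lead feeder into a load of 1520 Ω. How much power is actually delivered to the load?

Γ = (1520 − 300)/(1520 + 300) = 0.67
|Γ|² = 0.449
P_refl = |Γ|²·P_inc = 85.8 mW, P_del = (1 − |Γ|²)·P_inc = 105 mW

P_delivered ≈ 105 mW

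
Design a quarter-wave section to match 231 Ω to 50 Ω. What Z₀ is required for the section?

Z_qwt ≈ 107 Ω

Z_qwt = √(Z_0·R_L) = √(50 × 231) = √11550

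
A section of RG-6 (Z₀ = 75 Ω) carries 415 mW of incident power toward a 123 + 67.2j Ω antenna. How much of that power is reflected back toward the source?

P_reflected ≈ 64.7 mW

|Γ| = |(48 + j67.2)/(198 + j67.2)| = 0.395
|Γ|² = 0.156
P_refl = |Γ|²·P_inc = 64.7 mW, P_del = (1 − |Γ|²)·P_inc = 350 mW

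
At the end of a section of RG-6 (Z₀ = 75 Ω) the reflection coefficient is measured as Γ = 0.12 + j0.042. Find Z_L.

Z_L ≈ 95.1 + j8.12 Ω

Z_L = Z_0·(1 + Γ)/(1 − Γ) = 75·(1.12 + j0.042)/(0.88 − j0.042)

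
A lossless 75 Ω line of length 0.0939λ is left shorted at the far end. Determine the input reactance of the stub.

βl = 2π × 0.0939 = 33.8°
tan(βl) = 0.67
For a shorted stub, Z_in = jZ_0·tan(βl)

X_in ≈ 50.2 Ω (inductive)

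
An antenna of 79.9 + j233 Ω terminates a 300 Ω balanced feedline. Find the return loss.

RL ≈ 2.86 dB

Γ = (-220.1 + j233)/(379.9 + j233), |Γ| = 0.719
RL = −20·log₁₀|Γ| = −20·log₁₀(0.719)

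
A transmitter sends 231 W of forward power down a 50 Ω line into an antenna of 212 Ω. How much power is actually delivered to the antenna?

P_delivered ≈ 143 W

Γ = (212 − 50)/(212 + 50) = 0.618
|Γ|² = 0.382
P_refl = |Γ|²·P_inc = 88.3 W, P_del = (1 − |Γ|²)·P_inc = 143 W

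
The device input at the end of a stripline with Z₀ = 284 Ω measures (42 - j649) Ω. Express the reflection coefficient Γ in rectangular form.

Γ = (Z_L − Z_0)/(Z_L + Z_0) = (-242 − j649)/(326 − j649)

Γ ≈ 0.649 − j0.699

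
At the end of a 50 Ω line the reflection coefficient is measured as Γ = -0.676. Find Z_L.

Z_L ≈ 9.67 Ω

Z_L = Z_0·(1 + Γ)/(1 − Γ) = 50·(0.324)/(1.68)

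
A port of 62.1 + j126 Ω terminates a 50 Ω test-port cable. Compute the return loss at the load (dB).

RL ≈ 2.49 dB

Γ = (12.1 + j126)/(112.1 + j126), |Γ| = 0.751
RL = −20·log₁₀|Γ| = −20·log₁₀(0.751)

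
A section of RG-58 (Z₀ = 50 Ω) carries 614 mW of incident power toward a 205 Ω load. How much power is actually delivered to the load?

Γ = (205 − 50)/(205 + 50) = 0.608
|Γ|² = 0.369
P_refl = |Γ|²·P_inc = 227 mW, P_del = (1 − |Γ|²)·P_inc = 387 mW

P_delivered ≈ 387 mW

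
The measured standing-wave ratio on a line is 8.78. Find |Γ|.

|Γ| ≈ 0.796

|Γ| = (S − 1)/(S + 1) = (8.78 − 1)/(8.78 + 1) = 7.78/9.78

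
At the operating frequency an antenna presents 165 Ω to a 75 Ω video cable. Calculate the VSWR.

VSWR ≈ 2.2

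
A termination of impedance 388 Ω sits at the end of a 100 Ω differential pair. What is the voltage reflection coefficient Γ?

Γ = (Z_L − Z_0)/(Z_L + Z_0) = (388 − 100)/(388 + 100) = 288/488

Γ = 0.59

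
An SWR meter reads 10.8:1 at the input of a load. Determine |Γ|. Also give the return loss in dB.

|Γ| ≈ 0.831; return loss ≈ 1.61 dB

|Γ| = (S − 1)/(S + 1) = (10.8 − 1)/(10.8 + 1) = 9.8/11.8
RL = −20·log₁₀|Γ| = −20·log₁₀(0.831)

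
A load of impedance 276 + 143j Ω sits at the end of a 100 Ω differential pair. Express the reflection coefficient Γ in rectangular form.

Γ ≈ 0.535 + j0.177

Γ = (Z_L − Z_0)/(Z_L + Z_0) = (176 + j143)/(376 + j143)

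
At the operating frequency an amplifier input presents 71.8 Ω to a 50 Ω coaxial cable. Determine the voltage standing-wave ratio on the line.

Γ = (71.8 − 50)/(71.8 + 50) = 0.179
VSWR = (1 + 0.179)/(1 − 0.179)

VSWR ≈ 1.44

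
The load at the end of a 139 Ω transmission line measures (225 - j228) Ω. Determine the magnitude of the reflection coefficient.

|Γ| ≈ 0.567

Γ = (Z_L − Z_0)/(Z_L + Z_0) = (86 − j228)/(364 − j228)
|Γ| = 244/430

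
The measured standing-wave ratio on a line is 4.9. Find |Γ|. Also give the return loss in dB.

|Γ| ≈ 0.661; return loss ≈ 3.6 dB

|Γ| = (S − 1)/(S + 1) = (4.9 − 1)/(4.9 + 1) = 3.9/5.9
RL = −20·log₁₀|Γ| = −20·log₁₀(0.661)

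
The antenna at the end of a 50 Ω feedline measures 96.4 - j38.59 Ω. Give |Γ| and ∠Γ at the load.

Γ ≈ 0.399 ∠ -25°

Γ = (Z_L − Z_0)/(Z_L + Z_0) = (46.4 − j38.59)/(146.4 − j38.59)
|Γ| = 60.4/151 = 0.399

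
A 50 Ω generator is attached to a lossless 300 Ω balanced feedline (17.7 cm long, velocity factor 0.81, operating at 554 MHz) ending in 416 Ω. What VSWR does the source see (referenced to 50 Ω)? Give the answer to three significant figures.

λ = v/f = 0.81·c / 554 MHz = 0.439 m
βl = 2π·l/λ = 2π × 0.404 = 145°
tan(βl) = -0.693
Z_in = Z_0·(Z_L + jZ_0·tanβl)/(Z_0 + jZ_L·tanβl) = 320 + j99.7 Ω
Γ_s = (Z_in − Z_s)/(Z_in + Z_s) = (270 + j99.7)/(370 + j99.7), |Γ_s| = 0.751
VSWR = (1 + |Γ_s|)/(1 − |Γ_s|)

VSWR ≈ 7.04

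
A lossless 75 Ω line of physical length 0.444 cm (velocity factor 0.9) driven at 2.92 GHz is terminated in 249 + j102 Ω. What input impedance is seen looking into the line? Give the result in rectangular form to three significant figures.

λ = v/f = 0.9·c / 2.92 GHz = 0.0925 m
βl = 2π·l/λ = 2π × 0.048 = 17.3°
tan(βl) = tan(17.3°) = 0.311
Z_in = Z_0·(Z_L + jZ_0·tanβl)/(Z_0 + jZ_L·tanβl)
     = 75·(249 + j125)/(43.3 + j77.5)

Z_in ≈ 195 − j132 Ω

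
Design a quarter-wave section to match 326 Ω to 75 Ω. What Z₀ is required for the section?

Z_qwt = √(Z_0·R_L) = √(75 × 326) = √24450

Z_qwt ≈ 156 Ω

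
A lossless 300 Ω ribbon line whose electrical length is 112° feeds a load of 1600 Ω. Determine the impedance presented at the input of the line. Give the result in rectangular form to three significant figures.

tan(βl) = tan(112°) = -2.48
Z_in = Z_0·(Z_L + jZ_0·tanβl)/(Z_0 + jZ_L·tanβl)
     = 300·(1600 − j743)/(300 − j3960)

Z_in ≈ 65.1 + j116 Ω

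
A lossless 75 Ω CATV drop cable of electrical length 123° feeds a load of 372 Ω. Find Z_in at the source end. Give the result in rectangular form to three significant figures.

tan(βl) = tan(123°) = -1.54
Z_in = Z_0·(Z_L + jZ_0·tanβl)/(Z_0 + jZ_L·tanβl)
     = 75·(372 − j115)/(75 − j573)

Z_in ≈ 21.1 + j45.9 Ω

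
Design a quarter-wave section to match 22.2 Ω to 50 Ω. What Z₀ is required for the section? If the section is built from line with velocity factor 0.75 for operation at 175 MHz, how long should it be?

Z_qwt ≈ 33.3 Ω; length ≈ 32.1 cm

Z_qwt = √(Z_0·R_L) = √(50 × 22.2) = √1110
λ = 0.75·c/f = 1.29 m, so l = λ/4 = 0.321 m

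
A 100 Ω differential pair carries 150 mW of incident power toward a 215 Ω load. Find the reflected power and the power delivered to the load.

Γ = (215 − 100)/(215 + 100) = 0.365
|Γ|² = 0.133
P_refl = |Γ|²·P_inc = 20 mW, P_del = (1 − |Γ|²)·P_inc = 130 mW

P_reflected ≈ 20 mW; P_delivered ≈ 130 mW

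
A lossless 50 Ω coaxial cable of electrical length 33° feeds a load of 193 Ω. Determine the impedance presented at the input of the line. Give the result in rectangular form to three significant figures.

tan(βl) = tan(33°) = 0.649
Z_in = Z_0·(Z_L + jZ_0·tanβl)/(Z_0 + jZ_L·tanβl)
     = 50·(193 + j32.5)/(50 + j125)

Z_in ≈ 37.7 − j62 Ω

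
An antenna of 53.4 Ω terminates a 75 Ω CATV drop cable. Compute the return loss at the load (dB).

RL ≈ 15.5 dB

Γ = (53.4 − 75)/(53.4 + 75) = -0.168
RL = −20·log₁₀|Γ| = −20·log₁₀(0.168)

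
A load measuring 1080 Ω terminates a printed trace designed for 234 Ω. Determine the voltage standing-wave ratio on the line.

For a purely resistive load, VSWR = R_L/Z_0 or Z_0/R_L (whichever > 1) = 1080/234

VSWR ≈ 4.62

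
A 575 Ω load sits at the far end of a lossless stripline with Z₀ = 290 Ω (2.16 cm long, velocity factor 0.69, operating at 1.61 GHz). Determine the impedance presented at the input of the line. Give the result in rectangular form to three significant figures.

λ = v/f = 0.69·c / 1.61 GHz = 0.129 m
βl = 2π·l/λ = 2π × 0.168 = 60.5°
tan(βl) = tan(60.5°) = 1.77
Z_in = Z_0·(Z_L + jZ_0·tanβl)/(Z_0 + jZ_L·tanβl)
     = 290·(575 + j512)/(290 + j1020)

Z_in ≈ 179 − j113 Ω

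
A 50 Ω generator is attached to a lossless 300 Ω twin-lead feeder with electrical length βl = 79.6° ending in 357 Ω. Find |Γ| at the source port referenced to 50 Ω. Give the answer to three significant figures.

tan(βl) = 5.45
Z_in = Z_0·(Z_L + jZ_0·tanβl)/(Z_0 + jZ_L·tanβl) = 255 − j15.8 Ω
Γ_s = (Z_in − Z_s)/(Z_in + Z_s) = (205 − j15.8)/(305 − j15.8), |Γ_s| = 0.673

|Γ| ≈ 0.673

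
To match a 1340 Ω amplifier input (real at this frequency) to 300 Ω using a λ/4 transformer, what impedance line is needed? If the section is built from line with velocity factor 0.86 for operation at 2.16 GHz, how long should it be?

Z_qwt = √(Z_0·R_L) = √(300 × 1340) = √402000
λ = 0.86·c/f = 0.119 m, so l = λ/4 = 0.0299 m

Z_qwt ≈ 634 Ω; length ≈ 2.99 cm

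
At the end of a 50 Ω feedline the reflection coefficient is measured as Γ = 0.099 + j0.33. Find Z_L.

Z_L = Z_0·(1 + Γ)/(1 − Γ) = 50·(1.1 + j0.33)/(0.901 − j0.33)

Z_L ≈ 47.9 + j35.8 Ω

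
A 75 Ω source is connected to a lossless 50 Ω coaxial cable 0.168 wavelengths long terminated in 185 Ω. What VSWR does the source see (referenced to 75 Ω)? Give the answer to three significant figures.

βl = 2π × 0.168 = 60.5°
tan(βl) = 1.77
Z_in = Z_0·(Z_L + jZ_0·tanβl)/(Z_0 + jZ_L·tanβl) = 17.4 − j25.6 Ω
Γ_s = (Z_in − Z_s)/(Z_in + Z_s) = (-57.6 − j25.6)/(92.4 − j25.6), |Γ_s| = 0.657
VSWR = (1 + |Γ_s|)/(1 − |Γ_s|)

VSWR ≈ 4.83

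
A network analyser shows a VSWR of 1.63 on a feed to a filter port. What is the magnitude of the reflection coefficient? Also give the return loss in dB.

|Γ| = (S − 1)/(S + 1) = (1.63 − 1)/(1.63 + 1) = 0.63/2.63
RL = −20·log₁₀|Γ| = −20·log₁₀(0.24)

|Γ| ≈ 0.24; return loss ≈ 12.4 dB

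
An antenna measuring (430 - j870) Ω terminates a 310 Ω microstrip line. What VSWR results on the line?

VSWR ≈ 7.66

Γ = (Z_L − Z_0)/(Z_L + Z_0) = (120 − j870)/(740 − j870)
|Γ| = 878/1140 = 0.769
VSWR = (1 + |Γ|)/(1 − |Γ|) = 1.77/0.231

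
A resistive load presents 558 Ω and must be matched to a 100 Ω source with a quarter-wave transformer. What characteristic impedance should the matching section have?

Z_qwt = √(Z_0·R_L) = √(100 × 558) = √55800

Z_qwt ≈ 236 Ω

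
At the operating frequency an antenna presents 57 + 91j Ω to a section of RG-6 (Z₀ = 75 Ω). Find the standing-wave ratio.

VSWR ≈ 3.75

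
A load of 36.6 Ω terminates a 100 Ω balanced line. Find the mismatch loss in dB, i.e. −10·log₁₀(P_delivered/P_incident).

mismatch loss ≈ 1.05 dB

Γ = (36.6 − 100)/(36.6 + 100) = -0.464
|Γ|² = 0.215, so P_del/P_inc = 1 − |Γ|² = 0.785
ML = −10·log₁₀(1 − |Γ|²)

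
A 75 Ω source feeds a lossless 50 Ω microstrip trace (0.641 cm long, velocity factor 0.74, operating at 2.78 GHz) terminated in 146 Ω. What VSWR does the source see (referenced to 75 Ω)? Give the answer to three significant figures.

VSWR ≈ 2.57

λ = v/f = 0.74·c / 2.78 GHz = 0.0799 m
βl = 2π·l/λ = 2π × 0.0803 = 28.9°
tan(βl) = 0.552
Z_in = Z_0·(Z_L + jZ_0·tanβl)/(Z_0 + jZ_L·tanβl) = 52.9 − j57.7 Ω
Γ_s = (Z_in − Z_s)/(Z_in + Z_s) = (-22.1 − j57.7)/(128 − j57.7), |Γ_s| = 0.44
VSWR = (1 + |Γ_s|)/(1 − |Γ_s|)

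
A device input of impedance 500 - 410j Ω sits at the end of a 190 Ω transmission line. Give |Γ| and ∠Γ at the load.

Γ = (Z_L − Z_0)/(Z_L + Z_0) = (310 − j410)/(690 − j410)
|Γ| = 514/803 = 0.64

Γ ≈ 0.64 ∠ -22.2°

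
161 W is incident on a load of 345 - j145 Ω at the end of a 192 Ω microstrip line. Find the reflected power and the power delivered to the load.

P_reflected ≈ 23.1 W; P_delivered ≈ 138 W

|Γ| = |(153 − j145)/(537 − j145)| = 0.379
|Γ|² = 0.144
P_refl = |Γ|²·P_inc = 23.1 W, P_del = (1 − |Γ|²)·P_inc = 138 W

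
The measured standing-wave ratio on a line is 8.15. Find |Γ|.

|Γ| = (S − 1)/(S + 1) = (8.15 − 1)/(8.15 + 1) = 7.15/9.15

|Γ| ≈ 0.781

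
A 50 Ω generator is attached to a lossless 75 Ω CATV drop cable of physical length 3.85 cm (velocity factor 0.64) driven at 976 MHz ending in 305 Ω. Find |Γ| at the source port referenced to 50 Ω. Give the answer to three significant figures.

λ = v/f = 0.64·c / 976 MHz = 0.197 m
βl = 2π·l/λ = 2π × 0.196 = 70.5°
tan(βl) = 2.82
Z_in = Z_0·(Z_L + jZ_0·tanβl)/(Z_0 + jZ_L·tanβl) = 20.6 − j24.8 Ω
Γ_s = (Z_in − Z_s)/(Z_in + Z_s) = (-29.4 − j24.8)/(70.6 − j24.8), |Γ_s| = 0.514

|Γ| ≈ 0.514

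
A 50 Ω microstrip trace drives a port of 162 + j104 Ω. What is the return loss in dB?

RL ≈ 3.78 dB

Γ = (112 + j104)/(212 + j104), |Γ| = 0.647
RL = −20·log₁₀|Γ| = −20·log₁₀(0.647)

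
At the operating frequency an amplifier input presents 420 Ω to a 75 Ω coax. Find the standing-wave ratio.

Γ = (420 − 75)/(420 + 75) = 0.697
VSWR = (1 + 0.697)/(1 − 0.697)

VSWR ≈ 5.6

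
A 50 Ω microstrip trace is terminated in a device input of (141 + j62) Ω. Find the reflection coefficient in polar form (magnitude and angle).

Γ ≈ 0.548 ∠ 16.3°

Γ = (Z_L − Z_0)/(Z_L + Z_0) = (91 + j62)/(191 + j62)
|Γ| = 110/201 = 0.548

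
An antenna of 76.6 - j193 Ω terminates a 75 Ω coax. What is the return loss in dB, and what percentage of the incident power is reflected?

RL ≈ 2.09 dB; 61.8% of incident power reflected

Γ = (1.6 − j193)/(151.6 − j193), |Γ| = 0.786
RL = −20·log₁₀(0.786) = 2.09 dB
P_refl/P_inc = |Γ|² = 0.618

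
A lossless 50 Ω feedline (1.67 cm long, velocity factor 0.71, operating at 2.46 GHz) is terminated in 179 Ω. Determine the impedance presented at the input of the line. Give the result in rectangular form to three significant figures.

λ = v/f = 0.71·c / 2.46 GHz = 0.0866 m
βl = 2π·l/λ = 2π × 0.193 = 69.4°
tan(βl) = tan(69.4°) = 2.67
Z_in = Z_0·(Z_L + jZ_0·tanβl)/(Z_0 + jZ_L·tanβl)
     = 50·(179 + j133)/(50 + j477)

Z_in ≈ 15.8 − j17.1 Ω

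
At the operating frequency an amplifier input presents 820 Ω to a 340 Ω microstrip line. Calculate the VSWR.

VSWR ≈ 2.41

For a purely resistive load, VSWR = R_L/Z_0 or Z_0/R_L (whichever > 1) = 820/340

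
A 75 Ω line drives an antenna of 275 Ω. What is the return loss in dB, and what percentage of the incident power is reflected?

Γ = (275 − 75)/(275 + 75) = 0.571
RL = −20·log₁₀(0.571) = 4.86 dB
P_refl/P_inc = |Γ|² = 0.327

RL ≈ 4.86 dB; 32.7% of incident power reflected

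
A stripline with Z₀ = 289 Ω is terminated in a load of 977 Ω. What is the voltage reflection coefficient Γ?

Γ = (Z_L − Z_0)/(Z_L + Z_0) = (977 − 289)/(977 + 289) = 688/1266

Γ = 0.543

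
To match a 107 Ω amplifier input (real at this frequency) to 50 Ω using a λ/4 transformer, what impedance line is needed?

Z_qwt = √(Z_0·R_L) = √(50 × 107) = √5350

Z_qwt ≈ 73.1 Ω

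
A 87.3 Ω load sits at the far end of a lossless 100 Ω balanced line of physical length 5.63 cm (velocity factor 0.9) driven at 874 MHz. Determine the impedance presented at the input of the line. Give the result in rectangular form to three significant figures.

λ = v/f = 0.9·c / 874 MHz = 0.309 m
βl = 2π·l/λ = 2π × 0.182 = 65.6°
tan(βl) = tan(65.6°) = 2.21
Z_in = Z_0·(Z_L + jZ_0·tanβl)/(Z_0 + jZ_L·tanβl)
     = 100·(87.3 + j221)/(100 + j193)

Z_in ≈ 109 + j11.1 Ω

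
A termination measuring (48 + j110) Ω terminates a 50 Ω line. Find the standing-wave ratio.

Γ = (Z_L − Z_0)/(Z_L + Z_0) = (-2 + j110)/(98 + j110)
|Γ| = 110/147 = 0.747
VSWR = (1 + |Γ|)/(1 − |Γ|) = 1.75/0.253

VSWR ≈ 6.9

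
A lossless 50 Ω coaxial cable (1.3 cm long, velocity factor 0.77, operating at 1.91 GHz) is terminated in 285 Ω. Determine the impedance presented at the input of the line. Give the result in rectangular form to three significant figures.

Z_in ≈ 21.4 − j57.7 Ω

λ = v/f = 0.77·c / 1.91 GHz = 0.121 m
βl = 2π·l/λ = 2π × 0.107 = 38.7°
tan(βl) = tan(38.7°) = 0.801
Z_in = Z_0·(Z_L + jZ_0·tanβl)/(Z_0 + jZ_L·tanβl)
     = 50·(285 + j40.1)/(50 + j228)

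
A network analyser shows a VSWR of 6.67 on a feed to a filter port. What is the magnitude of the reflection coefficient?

|Γ| ≈ 0.739

|Γ| = (S − 1)/(S + 1) = (6.67 − 1)/(6.67 + 1) = 5.67/7.67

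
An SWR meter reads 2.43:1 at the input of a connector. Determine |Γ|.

|Γ| = (S − 1)/(S + 1) = (2.43 − 1)/(2.43 + 1) = 1.43/3.43

|Γ| ≈ 0.417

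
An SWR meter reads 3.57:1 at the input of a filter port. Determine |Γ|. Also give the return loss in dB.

|Γ| = (S − 1)/(S + 1) = (3.57 − 1)/(3.57 + 1) = 2.57/4.57
RL = −20·log₁₀|Γ| = −20·log₁₀(0.562)

|Γ| ≈ 0.562; return loss ≈ 5 dB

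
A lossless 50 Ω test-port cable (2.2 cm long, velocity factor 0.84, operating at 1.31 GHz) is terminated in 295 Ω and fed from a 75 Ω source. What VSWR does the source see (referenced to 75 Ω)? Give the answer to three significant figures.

VSWR ≈ 6.09

λ = v/f = 0.84·c / 1.31 GHz = 0.192 m
βl = 2π·l/λ = 2π × 0.114 = 41.2°
tan(βl) = 0.875
Z_in = Z_0·(Z_L + jZ_0·tanβl)/(Z_0 + jZ_L·tanβl) = 18.8 − j53.5 Ω
Γ_s = (Z_in − Z_s)/(Z_in + Z_s) = (-56.2 − j53.5)/(93.8 − j53.5), |Γ_s| = 0.718
VSWR = (1 + |Γ_s|)/(1 − |Γ_s|)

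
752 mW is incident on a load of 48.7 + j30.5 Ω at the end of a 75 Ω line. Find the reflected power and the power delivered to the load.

P_reflected ≈ 75.1 mW; P_delivered ≈ 677 mW

|Γ| = |(-26.3 + j30.5)/(123.7 + j30.5)| = 0.316
|Γ|² = 0.0999
P_refl = |Γ|²·P_inc = 75.1 mW, P_del = (1 − |Γ|²)·P_inc = 677 mW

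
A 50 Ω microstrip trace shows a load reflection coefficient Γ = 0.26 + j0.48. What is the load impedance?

Z_L = Z_0·(1 + Γ)/(1 − Γ) = 50·(1.26 + j0.48)/(0.74 − j0.48)

Z_L ≈ 45.1 + j61.7 Ω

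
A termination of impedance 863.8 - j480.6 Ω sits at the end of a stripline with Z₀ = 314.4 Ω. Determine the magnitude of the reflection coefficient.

Γ = (Z_L − Z_0)/(Z_L + Z_0) = (549.4 − j480.6)/(1178 − j480.6)
|Γ| = 730/1270

|Γ| ≈ 0.574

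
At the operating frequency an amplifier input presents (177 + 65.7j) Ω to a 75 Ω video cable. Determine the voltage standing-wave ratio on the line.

Γ = (Z_L − Z_0)/(Z_L + Z_0) = (102 + j65.7)/(252 + j65.7)
|Γ| = 121/260 = 0.466
VSWR = (1 + |Γ|)/(1 − |Γ|) = 1.47/0.534

VSWR ≈ 2.74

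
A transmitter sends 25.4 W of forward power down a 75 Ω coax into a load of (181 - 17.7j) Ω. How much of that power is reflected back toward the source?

P_reflected ≈ 4.45 W

|Γ| = |(106 − j17.7)/(256 − j17.7)| = 0.419
|Γ|² = 0.175
P_refl = |Γ|²·P_inc = 4.45 W, P_del = (1 − |Γ|²)·P_inc = 20.9 W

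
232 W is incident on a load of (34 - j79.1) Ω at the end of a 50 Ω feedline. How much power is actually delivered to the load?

P_delivered ≈ 119 W

|Γ| = |(-16 − j79.1)/(84 − j79.1)| = 0.699
|Γ|² = 0.489
P_refl = |Γ|²·P_inc = 113 W, P_del = (1 − |Γ|²)·P_inc = 119 W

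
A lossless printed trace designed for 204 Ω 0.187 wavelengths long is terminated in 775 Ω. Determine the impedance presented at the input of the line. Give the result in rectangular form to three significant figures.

Z_in ≈ 62.3 − j78.4 Ω

βl = 2π × 0.187 = 67.3°
tan(βl) = tan(67.3°) = 2.39
Z_in = Z_0·(Z_L + jZ_0·tanβl)/(Z_0 + jZ_L·tanβl)
     = 204·(775 + j488)/(204 + j1850)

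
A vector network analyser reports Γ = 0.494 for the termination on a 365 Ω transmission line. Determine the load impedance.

Z_L ≈ 1080 Ω

Z_L = Z_0·(1 + Γ)/(1 − Γ) = 365·(1.49)/(0.506)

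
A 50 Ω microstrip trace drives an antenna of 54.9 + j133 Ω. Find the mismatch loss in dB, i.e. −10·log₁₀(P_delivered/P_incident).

Γ = (4.9 + j133)/(104.9 + j133), |Γ| = 0.786
|Γ|² = 0.617, so P_del/P_inc = 1 − |Γ|² = 0.383
ML = −10·log₁₀(1 − |Γ|²)

mismatch loss ≈ 4.17 dB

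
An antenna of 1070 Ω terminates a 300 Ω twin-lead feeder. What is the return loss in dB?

Γ = (1070 − 300)/(1070 + 300) = 0.562
RL = −20·log₁₀|Γ| = −20·log₁₀(0.562)

RL ≈ 5 dB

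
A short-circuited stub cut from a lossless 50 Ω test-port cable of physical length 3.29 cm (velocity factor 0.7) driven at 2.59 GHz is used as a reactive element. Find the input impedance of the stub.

λ = v/f = 0.7·c / 2.59 GHz = 0.0811 m
βl = 2π·l/λ = 2π × 0.406 = 146°
tan(βl) = -0.673
For a short-circuited stub, Z_in = jZ_0·tan(βl)

Z_in ≈ −j33.6 Ω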